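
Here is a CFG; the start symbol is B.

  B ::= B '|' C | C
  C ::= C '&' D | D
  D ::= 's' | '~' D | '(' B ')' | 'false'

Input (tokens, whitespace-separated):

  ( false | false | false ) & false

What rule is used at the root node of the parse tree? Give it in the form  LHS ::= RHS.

B ::= C

[B [C [C [D ( [B [B [B [C [D false]]] | [C [D false]]] | [C [D false]]] )]] & [D false]]]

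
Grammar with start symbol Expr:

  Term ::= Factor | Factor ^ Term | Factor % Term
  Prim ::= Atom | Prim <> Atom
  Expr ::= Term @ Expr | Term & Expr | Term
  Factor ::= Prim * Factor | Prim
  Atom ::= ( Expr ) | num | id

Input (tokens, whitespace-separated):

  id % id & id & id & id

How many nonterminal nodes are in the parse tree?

[Expr [Term [Factor [Prim [Atom id]]] % [Term [Factor [Prim [Atom id]]]]] & [Expr [Term [Factor [Prim [Atom id]]]] & [Expr [Term [Factor [Prim [Atom id]]]] & [Expr [Term [Factor [Prim [Atom id]]]]]]]]

24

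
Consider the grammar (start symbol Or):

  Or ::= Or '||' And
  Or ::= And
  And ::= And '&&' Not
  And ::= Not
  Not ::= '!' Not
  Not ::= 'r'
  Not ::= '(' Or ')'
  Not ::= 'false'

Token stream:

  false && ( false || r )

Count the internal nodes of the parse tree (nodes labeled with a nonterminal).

11

[Or [And [And [Not false]] && [Not ( [Or [Or [And [Not false]]] || [And [Not r]]] )]]]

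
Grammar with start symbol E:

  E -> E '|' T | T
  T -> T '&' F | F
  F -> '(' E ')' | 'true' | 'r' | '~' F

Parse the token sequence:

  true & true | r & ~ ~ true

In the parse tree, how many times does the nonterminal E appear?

2

[E [E [T [T [F true]] & [F true]]] | [T [T [F r]] & [F ~ [F ~ [F true]]]]]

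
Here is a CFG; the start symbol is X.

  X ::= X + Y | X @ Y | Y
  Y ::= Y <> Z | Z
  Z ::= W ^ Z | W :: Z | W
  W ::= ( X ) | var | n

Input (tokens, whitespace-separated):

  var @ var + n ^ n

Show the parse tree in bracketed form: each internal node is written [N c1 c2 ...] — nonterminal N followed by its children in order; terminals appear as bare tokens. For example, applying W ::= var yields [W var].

X
X + Y
X @ Y + Y
Y @ Y + Y
Z @ Y + Y
W @ Y + Y
var @ Y + Y
var @ Z + Y
var @ W + Y
var @ var + Y
var @ var + Z
var @ var + W ^ Z
var @ var + n ^ Z
var @ var + n ^ W
var @ var + n ^ n

[X [X [X [Y [Z [W var]]]] @ [Y [Z [W var]]]] + [Y [Z [W n] ^ [Z [W n]]]]]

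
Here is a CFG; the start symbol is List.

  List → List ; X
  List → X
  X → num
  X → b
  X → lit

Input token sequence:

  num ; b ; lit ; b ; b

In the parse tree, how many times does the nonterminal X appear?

5

[List [List [List [List [List [X num]] ; [X b]] ; [X lit]] ; [X b]] ; [X b]]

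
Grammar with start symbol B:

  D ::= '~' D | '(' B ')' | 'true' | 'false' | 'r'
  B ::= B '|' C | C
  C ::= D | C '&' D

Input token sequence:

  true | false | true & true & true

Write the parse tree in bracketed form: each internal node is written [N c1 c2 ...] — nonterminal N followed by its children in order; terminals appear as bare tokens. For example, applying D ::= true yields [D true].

[B [B [B [C [D true]]] | [C [D false]]] | [C [C [C [D true]] & [D true]] & [D true]]]

B
B | C
B | C | C
C | C | C
D | C | C
true | C | C
true | D | C
true | false | C
true | false | C & D
true | false | C & D & D
true | false | D & D & D
true | false | true & D & D
true | false | true & true & D
true | false | true & true & true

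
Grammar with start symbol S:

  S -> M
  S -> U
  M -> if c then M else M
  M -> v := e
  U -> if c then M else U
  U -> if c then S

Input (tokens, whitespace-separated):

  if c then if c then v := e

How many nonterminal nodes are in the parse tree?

6

[S [U if c then [S [U if c then [S [M v := e]]]]]]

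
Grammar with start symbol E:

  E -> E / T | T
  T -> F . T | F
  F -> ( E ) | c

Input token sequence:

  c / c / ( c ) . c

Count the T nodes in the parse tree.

[E [E [E [T [F c]]] / [T [F c]]] / [T [F ( [E [T [F c]]] )] . [T [F c]]]]

5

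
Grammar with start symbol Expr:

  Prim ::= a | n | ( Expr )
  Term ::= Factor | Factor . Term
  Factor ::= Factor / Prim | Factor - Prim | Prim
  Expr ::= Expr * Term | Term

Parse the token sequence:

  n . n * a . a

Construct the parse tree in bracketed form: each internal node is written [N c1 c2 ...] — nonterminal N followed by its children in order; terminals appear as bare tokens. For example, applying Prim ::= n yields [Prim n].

[Expr [Expr [Term [Factor [Prim n]] . [Term [Factor [Prim n]]]]] * [Term [Factor [Prim a]] . [Term [Factor [Prim a]]]]]

Expr
Expr * Term
Term * Term
Factor . Term * Term
Prim . Term * Term
n . Term * Term
n . Factor * Term
n . Prim * Term
n . n * Term
n . n * Factor . Term
n . n * Prim . Term
n . n * a . Term
n . n * a . Factor
n . n * a . Prim
n . n * a . a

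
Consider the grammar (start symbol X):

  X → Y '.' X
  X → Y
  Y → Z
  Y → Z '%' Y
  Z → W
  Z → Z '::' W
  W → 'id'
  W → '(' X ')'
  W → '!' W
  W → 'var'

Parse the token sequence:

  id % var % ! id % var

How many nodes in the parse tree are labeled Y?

[X [Y [Z [W id]] % [Y [Z [W var]] % [Y [Z [W ! [W id]]] % [Y [Z [W var]]]]]]]

4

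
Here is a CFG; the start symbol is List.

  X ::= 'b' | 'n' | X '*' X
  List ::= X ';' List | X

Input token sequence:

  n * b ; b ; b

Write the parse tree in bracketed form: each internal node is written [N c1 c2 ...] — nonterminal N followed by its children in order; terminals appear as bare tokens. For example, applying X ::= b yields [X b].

[List [X [X n] * [X b]] ; [List [X b] ; [List [X b]]]]

List
X ; List
X * X ; List
n * X ; List
n * b ; List
n * b ; X ; List
n * b ; b ; List
n * b ; b ; X
n * b ; b ; b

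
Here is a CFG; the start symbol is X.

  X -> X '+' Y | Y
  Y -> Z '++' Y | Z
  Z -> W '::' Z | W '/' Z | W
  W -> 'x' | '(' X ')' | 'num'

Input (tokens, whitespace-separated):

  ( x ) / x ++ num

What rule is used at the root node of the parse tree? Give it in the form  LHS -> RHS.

[X [Y [Z [W ( [X [Y [Z [W x]]]] )] / [Z [W x]]] ++ [Y [Z [W num]]]]]

X -> Y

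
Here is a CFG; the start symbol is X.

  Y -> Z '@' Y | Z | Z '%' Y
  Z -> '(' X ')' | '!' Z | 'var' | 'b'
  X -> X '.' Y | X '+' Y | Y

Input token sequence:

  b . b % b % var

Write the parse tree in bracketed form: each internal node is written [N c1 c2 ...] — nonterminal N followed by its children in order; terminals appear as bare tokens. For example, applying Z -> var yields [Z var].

[X [X [Y [Z b]]] . [Y [Z b] % [Y [Z b] % [Y [Z var]]]]]

X
X . Y
Y . Y
Z . Y
b . Y
b . Z % Y
b . b % Y
b . b % Z % Y
b . b % b % Y
b . b % b % Z
b . b % b % var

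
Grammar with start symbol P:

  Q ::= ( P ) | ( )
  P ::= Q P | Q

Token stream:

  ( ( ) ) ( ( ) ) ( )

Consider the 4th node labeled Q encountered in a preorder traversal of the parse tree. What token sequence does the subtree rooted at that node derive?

( )

[P [Q ( [P [Q ( )]] )] [P [Q ( [P [Q ( )]] )] [P [Q ( )]]]]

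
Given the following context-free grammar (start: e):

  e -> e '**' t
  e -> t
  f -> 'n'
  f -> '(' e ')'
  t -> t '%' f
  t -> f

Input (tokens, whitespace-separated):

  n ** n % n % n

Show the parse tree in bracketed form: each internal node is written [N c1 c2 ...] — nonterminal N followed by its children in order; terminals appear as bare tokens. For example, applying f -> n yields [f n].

[e [e [t [f n]]] ** [t [t [t [f n]] % [f n]] % [f n]]]

e
e ** t
t ** t
f ** t
n ** t
n ** t % f
n ** t % f % f
n ** f % f % f
n ** n % f % f
n ** n % n % f
n ** n % n % n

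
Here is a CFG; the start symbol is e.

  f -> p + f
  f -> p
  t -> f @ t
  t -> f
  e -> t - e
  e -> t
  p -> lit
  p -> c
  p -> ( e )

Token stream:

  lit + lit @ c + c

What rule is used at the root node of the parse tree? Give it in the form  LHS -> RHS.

e -> t

[e [t [f [p lit] + [f [p lit]]] @ [t [f [p c] + [f [p c]]]]]]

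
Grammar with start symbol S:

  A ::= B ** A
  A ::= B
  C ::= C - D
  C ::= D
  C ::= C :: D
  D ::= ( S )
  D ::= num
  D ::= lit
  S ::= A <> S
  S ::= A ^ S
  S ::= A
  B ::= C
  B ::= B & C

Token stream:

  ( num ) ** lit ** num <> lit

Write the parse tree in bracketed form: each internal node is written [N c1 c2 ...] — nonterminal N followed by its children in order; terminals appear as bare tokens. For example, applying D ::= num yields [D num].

[S [A [B [C [D ( [S [A [B [C [D num]]]]] )]]] ** [A [B [C [D lit]]] ** [A [B [C [D num]]]]]] <> [S [A [B [C [D lit]]]]]]

S
A <> S
B ** A <> S
C ** A <> S
D ** A <> S
( S ) ** A <> S
( A ) ** A <> S
( B ) ** A <> S
( C ) ** A <> S
( D ) ** A <> S
( num ) ** A <> S
( num ) ** B ** A <> S
( num ) ** C ** A <> S
( num ) ** D ** A <> S
( num ) ** lit ** A <> S
( num ) ** lit ** B <> S
( num ) ** lit ** C <> S
( num ) ** lit ** D <> S
( num ) ** lit ** num <> S
( num ) ** lit ** num <> A
( num ) ** lit ** num <> B
( num ) ** lit ** num <> C
( num ) ** lit ** num <> D
( num ) ** lit ** num <> lit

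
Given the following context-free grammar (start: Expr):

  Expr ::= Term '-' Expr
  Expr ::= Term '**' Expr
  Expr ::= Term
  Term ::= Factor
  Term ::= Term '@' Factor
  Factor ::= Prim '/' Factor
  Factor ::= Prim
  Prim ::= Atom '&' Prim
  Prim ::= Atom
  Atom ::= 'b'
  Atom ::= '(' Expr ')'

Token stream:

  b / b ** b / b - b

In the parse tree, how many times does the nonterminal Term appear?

3

[Expr [Term [Factor [Prim [Atom b]] / [Factor [Prim [Atom b]]]]] ** [Expr [Term [Factor [Prim [Atom b]] / [Factor [Prim [Atom b]]]]] - [Expr [Term [Factor [Prim [Atom b]]]]]]]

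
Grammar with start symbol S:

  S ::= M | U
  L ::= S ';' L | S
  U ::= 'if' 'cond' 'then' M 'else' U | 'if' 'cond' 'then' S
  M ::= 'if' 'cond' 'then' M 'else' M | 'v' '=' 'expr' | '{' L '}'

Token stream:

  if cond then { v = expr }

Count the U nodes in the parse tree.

[S [U if cond then [S [M { [L [S [M v = expr]]] }]]]]

1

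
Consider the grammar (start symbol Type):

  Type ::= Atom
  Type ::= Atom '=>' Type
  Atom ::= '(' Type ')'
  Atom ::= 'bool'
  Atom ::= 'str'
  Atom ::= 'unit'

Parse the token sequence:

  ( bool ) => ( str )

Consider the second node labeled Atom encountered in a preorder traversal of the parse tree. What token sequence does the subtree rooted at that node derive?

bool

[Type [Atom ( [Type [Atom bool]] )] => [Type [Atom ( [Type [Atom str]] )]]]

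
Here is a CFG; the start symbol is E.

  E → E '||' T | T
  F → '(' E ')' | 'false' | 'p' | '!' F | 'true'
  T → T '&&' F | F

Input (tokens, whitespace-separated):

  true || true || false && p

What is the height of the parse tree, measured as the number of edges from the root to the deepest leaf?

[E [E [E [T [F true]]] || [T [F true]]] || [T [T [F false]] && [F p]]]

5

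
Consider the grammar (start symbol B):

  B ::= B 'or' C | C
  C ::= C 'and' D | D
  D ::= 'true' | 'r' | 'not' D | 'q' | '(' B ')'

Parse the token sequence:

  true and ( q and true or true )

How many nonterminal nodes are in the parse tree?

[B [C [C [D true]] and [D ( [B [B [C [C [D q]] and [D true]]] or [C [D true]]] )]]]

13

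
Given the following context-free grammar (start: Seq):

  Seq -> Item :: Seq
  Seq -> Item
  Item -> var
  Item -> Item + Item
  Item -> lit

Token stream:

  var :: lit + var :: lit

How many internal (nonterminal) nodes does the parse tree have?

8

[Seq [Item var] :: [Seq [Item [Item lit] + [Item var]] :: [Seq [Item lit]]]]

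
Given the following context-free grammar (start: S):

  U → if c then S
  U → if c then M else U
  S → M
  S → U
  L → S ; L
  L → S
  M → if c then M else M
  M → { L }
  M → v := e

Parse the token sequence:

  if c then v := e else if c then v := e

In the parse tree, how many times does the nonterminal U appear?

[S [U if c then [M v := e] else [U if c then [S [M v := e]]]]]

2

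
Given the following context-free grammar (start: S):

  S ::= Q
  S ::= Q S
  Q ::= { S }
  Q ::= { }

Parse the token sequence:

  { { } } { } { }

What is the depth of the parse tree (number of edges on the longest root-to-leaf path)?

4

[S [Q { [S [Q { }]] }] [S [Q { }] [S [Q { }]]]]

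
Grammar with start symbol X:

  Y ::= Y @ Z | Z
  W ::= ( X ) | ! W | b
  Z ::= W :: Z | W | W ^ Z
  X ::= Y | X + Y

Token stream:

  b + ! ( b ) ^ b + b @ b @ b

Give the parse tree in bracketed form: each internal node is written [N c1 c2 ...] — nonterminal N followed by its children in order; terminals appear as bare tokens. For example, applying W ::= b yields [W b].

[X [X [X [Y [Z [W b]]]] + [Y [Z [W ! [W ( [X [Y [Z [W b]]]] )]] ^ [Z [W b]]]]] + [Y [Y [Y [Z [W b]]] @ [Z [W b]]] @ [Z [W b]]]]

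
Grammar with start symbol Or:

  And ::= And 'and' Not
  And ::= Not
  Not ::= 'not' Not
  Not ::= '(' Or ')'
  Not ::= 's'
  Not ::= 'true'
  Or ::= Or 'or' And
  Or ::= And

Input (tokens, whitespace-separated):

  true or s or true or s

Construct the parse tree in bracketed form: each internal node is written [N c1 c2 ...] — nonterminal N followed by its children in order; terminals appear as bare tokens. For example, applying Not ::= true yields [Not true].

Or
Or or And
Or or And or And
Or or And or And or And
And or And or And or And
Not or And or And or And
true or And or And or And
true or Not or And or And
true or s or And or And
true or s or Not or And
true or s or true or And
true or s or true or Not
true or s or true or s

[Or [Or [Or [Or [And [Not true]]] or [And [Not s]]] or [And [Not true]]] or [And [Not s]]]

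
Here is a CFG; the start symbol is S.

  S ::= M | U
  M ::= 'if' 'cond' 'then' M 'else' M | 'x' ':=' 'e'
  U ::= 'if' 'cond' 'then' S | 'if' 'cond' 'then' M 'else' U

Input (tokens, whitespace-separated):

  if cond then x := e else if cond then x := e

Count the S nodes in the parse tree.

[S [U if cond then [M x := e] else [U if cond then [S [M x := e]]]]]

2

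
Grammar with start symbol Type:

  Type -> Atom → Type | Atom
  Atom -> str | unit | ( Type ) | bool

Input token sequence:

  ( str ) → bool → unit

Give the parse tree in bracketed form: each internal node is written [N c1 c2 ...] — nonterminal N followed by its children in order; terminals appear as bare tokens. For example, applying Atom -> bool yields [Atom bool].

[Type [Atom ( [Type [Atom str]] )] → [Type [Atom bool] → [Type [Atom unit]]]]

Type
Atom → Type
( Type ) → Type
( Atom ) → Type
( str ) → Type
( str ) → Atom → Type
( str ) → bool → Type
( str ) → bool → Atom
( str ) → bool → unit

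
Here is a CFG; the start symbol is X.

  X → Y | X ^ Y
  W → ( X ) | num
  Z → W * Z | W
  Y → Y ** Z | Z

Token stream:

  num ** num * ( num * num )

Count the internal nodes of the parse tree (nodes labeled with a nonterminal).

15

[X [Y [Y [Z [W num]]] ** [Z [W num] * [Z [W ( [X [Y [Z [W num] * [Z [W num]]]]] )]]]]]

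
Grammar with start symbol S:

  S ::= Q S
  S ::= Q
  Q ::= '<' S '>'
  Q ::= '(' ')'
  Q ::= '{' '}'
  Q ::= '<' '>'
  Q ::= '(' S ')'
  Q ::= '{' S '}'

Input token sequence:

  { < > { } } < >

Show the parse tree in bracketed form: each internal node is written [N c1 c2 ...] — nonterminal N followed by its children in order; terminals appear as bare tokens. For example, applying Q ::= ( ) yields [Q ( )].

[S [Q { [S [Q < >] [S [Q { }]]] }] [S [Q < >]]]

S
Q S
{ S } S
{ Q S } S
{ < > S } S
{ < > Q } S
{ < > { } } S
{ < > { } } Q
{ < > { } } < >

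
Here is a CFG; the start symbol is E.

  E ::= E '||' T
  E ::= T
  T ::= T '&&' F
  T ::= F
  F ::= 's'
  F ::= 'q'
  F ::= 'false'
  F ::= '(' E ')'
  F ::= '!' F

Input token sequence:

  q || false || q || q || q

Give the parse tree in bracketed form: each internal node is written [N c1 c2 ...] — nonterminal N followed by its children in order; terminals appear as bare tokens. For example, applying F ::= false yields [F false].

E
E || T
E || T || T
E || T || T || T
E || T || T || T || T
T || T || T || T || T
F || T || T || T || T
q || T || T || T || T
q || F || T || T || T
q || false || T || T || T
q || false || F || T || T
q || false || q || T || T
q || false || q || F || T
q || false || q || q || T
q || false || q || q || F
q || false || q || q || q

[E [E [E [E [E [T [F q]]] || [T [F false]]] || [T [F q]]] || [T [F q]]] || [T [F q]]]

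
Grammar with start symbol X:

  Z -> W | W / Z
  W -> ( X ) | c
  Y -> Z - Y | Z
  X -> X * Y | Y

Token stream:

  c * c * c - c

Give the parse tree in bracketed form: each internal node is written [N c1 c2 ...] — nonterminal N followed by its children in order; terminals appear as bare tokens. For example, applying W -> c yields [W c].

X
X * Y
X * Y * Y
Y * Y * Y
Z * Y * Y
W * Y * Y
c * Y * Y
c * Z * Y
c * W * Y
c * c * Y
c * c * Z - Y
c * c * W - Y
c * c * c - Y
c * c * c - Z
c * c * c - W
c * c * c - c

[X [X [X [Y [Z [W c]]]] * [Y [Z [W c]]]] * [Y [Z [W c]] - [Y [Z [W c]]]]]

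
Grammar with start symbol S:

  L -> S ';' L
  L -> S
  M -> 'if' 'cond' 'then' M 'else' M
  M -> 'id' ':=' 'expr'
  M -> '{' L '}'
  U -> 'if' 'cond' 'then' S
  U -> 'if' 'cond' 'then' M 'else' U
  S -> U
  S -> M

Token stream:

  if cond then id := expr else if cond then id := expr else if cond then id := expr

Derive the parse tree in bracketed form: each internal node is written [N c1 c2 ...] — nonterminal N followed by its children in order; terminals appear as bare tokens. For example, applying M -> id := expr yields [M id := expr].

S
U
if cond then M else U
if cond then id := expr else U
if cond then id := expr else if cond then M else U
if cond then id := expr else if cond then id := expr else U
if cond then id := expr else if cond then id := expr else if cond then S
if cond then id := expr else if cond then id := expr else if cond then M
if cond then id := expr else if cond then id := expr else if cond then id := expr

[S [U if cond then [M id := expr] else [U if cond then [M id := expr] else [U if cond then [S [M id := expr]]]]]]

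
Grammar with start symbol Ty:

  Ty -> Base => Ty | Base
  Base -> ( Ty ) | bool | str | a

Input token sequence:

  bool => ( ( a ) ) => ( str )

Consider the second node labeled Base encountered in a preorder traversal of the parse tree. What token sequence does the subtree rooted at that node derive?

( ( a ) )

[Ty [Base bool] => [Ty [Base ( [Ty [Base ( [Ty [Base a]] )]] )] => [Ty [Base ( [Ty [Base str]] )]]]]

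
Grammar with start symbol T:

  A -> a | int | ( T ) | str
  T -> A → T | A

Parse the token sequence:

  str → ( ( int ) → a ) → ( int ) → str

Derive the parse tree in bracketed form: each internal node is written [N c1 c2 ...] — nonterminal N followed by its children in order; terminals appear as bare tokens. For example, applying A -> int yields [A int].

[T [A str] → [T [A ( [T [A ( [T [A int]] )] → [T [A a]]] )] → [T [A ( [T [A int]] )] → [T [A str]]]]]

T
A → T
str → T
str → A → T
str → ( T ) → T
str → ( A → T ) → T
str → ( ( T ) → T ) → T
str → ( ( A ) → T ) → T
str → ( ( int ) → T ) → T
str → ( ( int ) → A ) → T
str → ( ( int ) → a ) → T
str → ( ( int ) → a ) → A → T
str → ( ( int ) → a ) → ( T ) → T
str → ( ( int ) → a ) → ( A ) → T
str → ( ( int ) → a ) → ( int ) → T
str → ( ( int ) → a ) → ( int ) → A
str → ( ( int ) → a ) → ( int ) → str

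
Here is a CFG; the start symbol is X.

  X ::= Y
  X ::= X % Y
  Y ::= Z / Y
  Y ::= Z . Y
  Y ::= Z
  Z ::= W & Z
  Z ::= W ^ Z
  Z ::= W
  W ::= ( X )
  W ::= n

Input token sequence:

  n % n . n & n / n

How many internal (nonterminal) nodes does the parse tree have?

16

[X [X [Y [Z [W n]]]] % [Y [Z [W n]] . [Y [Z [W n] & [Z [W n]]] / [Y [Z [W n]]]]]]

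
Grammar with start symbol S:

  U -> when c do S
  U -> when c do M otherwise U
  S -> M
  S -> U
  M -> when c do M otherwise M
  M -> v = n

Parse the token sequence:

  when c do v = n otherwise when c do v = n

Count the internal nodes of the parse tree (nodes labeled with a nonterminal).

6

[S [U when c do [M v = n] otherwise [U when c do [S [M v = n]]]]]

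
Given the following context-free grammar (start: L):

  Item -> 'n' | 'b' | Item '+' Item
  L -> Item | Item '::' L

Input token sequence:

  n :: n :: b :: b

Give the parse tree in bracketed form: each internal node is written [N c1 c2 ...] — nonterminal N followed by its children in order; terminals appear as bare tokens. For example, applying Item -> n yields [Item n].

[L [Item n] :: [L [Item n] :: [L [Item b] :: [L [Item b]]]]]

L
Item :: L
n :: L
n :: Item :: L
n :: n :: L
n :: n :: Item :: L
n :: n :: b :: L
n :: n :: b :: Item
n :: n :: b :: b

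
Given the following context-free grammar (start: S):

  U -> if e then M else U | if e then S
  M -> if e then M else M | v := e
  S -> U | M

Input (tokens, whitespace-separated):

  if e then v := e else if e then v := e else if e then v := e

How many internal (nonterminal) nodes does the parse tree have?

8

[S [U if e then [M v := e] else [U if e then [M v := e] else [U if e then [S [M v := e]]]]]]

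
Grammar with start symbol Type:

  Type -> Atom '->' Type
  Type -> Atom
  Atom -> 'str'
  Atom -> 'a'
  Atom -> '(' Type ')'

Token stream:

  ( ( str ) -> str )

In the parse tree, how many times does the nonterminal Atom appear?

4

[Type [Atom ( [Type [Atom ( [Type [Atom str]] )] -> [Type [Atom str]]] )]]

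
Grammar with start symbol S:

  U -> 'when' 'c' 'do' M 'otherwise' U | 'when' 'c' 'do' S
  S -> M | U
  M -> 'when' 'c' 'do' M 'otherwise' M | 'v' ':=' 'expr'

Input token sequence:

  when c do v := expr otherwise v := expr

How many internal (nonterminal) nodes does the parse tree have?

[S [M when c do [M v := expr] otherwise [M v := expr]]]

4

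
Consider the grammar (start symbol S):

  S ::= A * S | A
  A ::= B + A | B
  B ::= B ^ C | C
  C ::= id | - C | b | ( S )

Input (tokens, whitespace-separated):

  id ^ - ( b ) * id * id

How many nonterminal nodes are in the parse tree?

19

[S [A [B [B [C id]] ^ [C - [C ( [S [A [B [C b]]]] )]]]] * [S [A [B [C id]]] * [S [A [B [C id]]]]]]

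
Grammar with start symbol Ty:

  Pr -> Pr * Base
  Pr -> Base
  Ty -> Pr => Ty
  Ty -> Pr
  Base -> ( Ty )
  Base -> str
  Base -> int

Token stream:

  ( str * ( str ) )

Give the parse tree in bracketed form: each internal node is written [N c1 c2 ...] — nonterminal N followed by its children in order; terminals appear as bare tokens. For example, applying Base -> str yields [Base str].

[Ty [Pr [Base ( [Ty [Pr [Pr [Base str]] * [Base ( [Ty [Pr [Base str]]] )]]] )]]]

Ty
Pr
Base
( Ty )
( Pr )
( Pr * Base )
( Base * Base )
( str * Base )
( str * ( Ty ) )
( str * ( Pr ) )
( str * ( Base ) )
( str * ( str ) )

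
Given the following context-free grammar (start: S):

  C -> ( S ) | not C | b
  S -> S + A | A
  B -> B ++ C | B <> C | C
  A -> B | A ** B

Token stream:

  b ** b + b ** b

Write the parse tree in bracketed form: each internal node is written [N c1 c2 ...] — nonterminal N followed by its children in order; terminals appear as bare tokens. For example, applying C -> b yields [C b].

[S [S [A [A [B [C b]]] ** [B [C b]]]] + [A [A [B [C b]]] ** [B [C b]]]]

S
S + A
A + A
A ** B + A
B ** B + A
C ** B + A
b ** B + A
b ** C + A
b ** b + A
b ** b + A ** B
b ** b + B ** B
b ** b + C ** B
b ** b + b ** B
b ** b + b ** C
b ** b + b ** b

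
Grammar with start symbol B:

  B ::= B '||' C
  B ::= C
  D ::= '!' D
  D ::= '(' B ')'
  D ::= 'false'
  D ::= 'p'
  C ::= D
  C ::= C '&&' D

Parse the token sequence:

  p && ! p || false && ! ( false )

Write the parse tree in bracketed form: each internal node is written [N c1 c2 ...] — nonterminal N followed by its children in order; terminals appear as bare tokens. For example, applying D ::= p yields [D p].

B
B || C
C || C
C && D || C
D && D || C
p && D || C
p && ! D || C
p && ! p || C
p && ! p || C && D
p && ! p || D && D
p && ! p || false && D
p && ! p || false && ! D
p && ! p || false && ! ( B )
p && ! p || false && ! ( C )
p && ! p || false && ! ( D )
p && ! p || false && ! ( false )

[B [B [C [C [D p]] && [D ! [D p]]]] || [C [C [D false]] && [D ! [D ( [B [C [D false]]] )]]]]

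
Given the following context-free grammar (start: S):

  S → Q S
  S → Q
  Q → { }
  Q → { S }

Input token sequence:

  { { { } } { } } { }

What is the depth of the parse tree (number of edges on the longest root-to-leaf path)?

6

[S [Q { [S [Q { [S [Q { }]] }] [S [Q { }]]] }] [S [Q { }]]]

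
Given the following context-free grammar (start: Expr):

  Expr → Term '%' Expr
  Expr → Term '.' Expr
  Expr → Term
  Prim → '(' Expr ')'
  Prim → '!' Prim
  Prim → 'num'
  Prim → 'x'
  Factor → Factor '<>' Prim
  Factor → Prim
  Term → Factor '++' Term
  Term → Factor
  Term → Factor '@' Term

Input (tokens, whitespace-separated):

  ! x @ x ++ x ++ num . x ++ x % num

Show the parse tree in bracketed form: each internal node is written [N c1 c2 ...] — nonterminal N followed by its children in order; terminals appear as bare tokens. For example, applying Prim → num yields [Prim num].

[Expr [Term [Factor [Prim ! [Prim x]]] @ [Term [Factor [Prim x]] ++ [Term [Factor [Prim x]] ++ [Term [Factor [Prim num]]]]]] . [Expr [Term [Factor [Prim x]] ++ [Term [Factor [Prim x]]]] % [Expr [Term [Factor [Prim num]]]]]]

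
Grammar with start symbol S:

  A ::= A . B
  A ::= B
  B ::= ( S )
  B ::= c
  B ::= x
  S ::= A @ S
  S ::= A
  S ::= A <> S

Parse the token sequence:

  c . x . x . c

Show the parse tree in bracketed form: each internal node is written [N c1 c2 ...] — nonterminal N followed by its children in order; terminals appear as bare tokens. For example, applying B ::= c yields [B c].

[S [A [A [A [A [B c]] . [B x]] . [B x]] . [B c]]]

S
A
A . B
A . B . B
A . B . B . B
B . B . B . B
c . B . B . B
c . x . B . B
c . x . x . B
c . x . x . c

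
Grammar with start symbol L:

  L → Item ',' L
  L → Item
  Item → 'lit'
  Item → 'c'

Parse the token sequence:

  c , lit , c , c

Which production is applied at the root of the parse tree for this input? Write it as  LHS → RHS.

[L [Item c] , [L [Item lit] , [L [Item c] , [L [Item c]]]]]

L → Item ',' L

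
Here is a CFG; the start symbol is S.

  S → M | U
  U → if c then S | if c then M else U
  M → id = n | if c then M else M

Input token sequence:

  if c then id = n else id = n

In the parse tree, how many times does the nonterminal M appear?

[S [M if c then [M id = n] else [M id = n]]]

3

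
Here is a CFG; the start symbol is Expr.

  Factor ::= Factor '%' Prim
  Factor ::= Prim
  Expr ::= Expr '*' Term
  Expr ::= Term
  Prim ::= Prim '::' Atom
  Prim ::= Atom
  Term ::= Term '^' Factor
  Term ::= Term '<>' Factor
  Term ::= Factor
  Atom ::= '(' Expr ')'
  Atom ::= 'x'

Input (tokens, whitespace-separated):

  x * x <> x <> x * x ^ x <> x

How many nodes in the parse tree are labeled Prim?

7

[Expr [Expr [Expr [Term [Factor [Prim [Atom x]]]]] * [Term [Term [Term [Factor [Prim [Atom x]]]] <> [Factor [Prim [Atom x]]]] <> [Factor [Prim [Atom x]]]]] * [Term [Term [Term [Factor [Prim [Atom x]]]] ^ [Factor [Prim [Atom x]]]] <> [Factor [Prim [Atom x]]]]]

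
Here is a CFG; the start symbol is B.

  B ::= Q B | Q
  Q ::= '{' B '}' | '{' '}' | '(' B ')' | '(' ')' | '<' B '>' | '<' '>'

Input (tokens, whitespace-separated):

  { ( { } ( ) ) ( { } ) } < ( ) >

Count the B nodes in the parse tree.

[B [Q { [B [Q ( [B [Q { }] [B [Q ( )]]] )] [B [Q ( [B [Q { }]] )]]] }] [B [Q < [B [Q ( )]] >]]]

8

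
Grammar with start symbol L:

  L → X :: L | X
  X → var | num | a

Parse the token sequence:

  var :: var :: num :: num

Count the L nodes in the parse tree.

[L [X var] :: [L [X var] :: [L [X num] :: [L [X num]]]]]

4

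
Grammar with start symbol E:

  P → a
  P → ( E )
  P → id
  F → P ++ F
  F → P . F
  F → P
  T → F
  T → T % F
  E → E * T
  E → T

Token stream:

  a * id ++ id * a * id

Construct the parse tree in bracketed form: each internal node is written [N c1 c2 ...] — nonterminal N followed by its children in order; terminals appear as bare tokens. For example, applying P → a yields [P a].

[E [E [E [E [T [F [P a]]]] * [T [F [P id] ++ [F [P id]]]]] * [T [F [P a]]]] * [T [F [P id]]]]

E
E * T
E * T * T
E * T * T * T
T * T * T * T
F * T * T * T
P * T * T * T
a * T * T * T
a * F * T * T
a * P ++ F * T * T
a * id ++ F * T * T
a * id ++ P * T * T
a * id ++ id * T * T
a * id ++ id * F * T
a * id ++ id * P * T
a * id ++ id * a * T
a * id ++ id * a * F
a * id ++ id * a * P
a * id ++ id * a * id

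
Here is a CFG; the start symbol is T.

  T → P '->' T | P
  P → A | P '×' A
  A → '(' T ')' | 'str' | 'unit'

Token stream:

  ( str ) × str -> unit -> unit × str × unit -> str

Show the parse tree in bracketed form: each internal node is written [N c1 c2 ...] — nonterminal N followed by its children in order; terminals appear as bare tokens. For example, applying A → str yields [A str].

[T [P [P [A ( [T [P [A str]]] )]] × [A str]] -> [T [P [A unit]] -> [T [P [P [P [A unit]] × [A str]] × [A unit]] -> [T [P [A str]]]]]]

T
P -> T
P × A -> T
A × A -> T
( T ) × A -> T
( P ) × A -> T
( A ) × A -> T
( str ) × A -> T
( str ) × str -> T
( str ) × str -> P -> T
( str ) × str -> A -> T
( str ) × str -> unit -> T
( str ) × str -> unit -> P -> T
( str ) × str -> unit -> P × A -> T
( str ) × str -> unit -> P × A × A -> T
( str ) × str -> unit -> A × A × A -> T
( str ) × str -> unit -> unit × A × A -> T
( str ) × str -> unit -> unit × str × A -> T
( str ) × str -> unit -> unit × str × unit -> T
( str ) × str -> unit -> unit × str × unit -> P
( str ) × str -> unit -> unit × str × unit -> A
( str ) × str -> unit -> unit × str × unit -> str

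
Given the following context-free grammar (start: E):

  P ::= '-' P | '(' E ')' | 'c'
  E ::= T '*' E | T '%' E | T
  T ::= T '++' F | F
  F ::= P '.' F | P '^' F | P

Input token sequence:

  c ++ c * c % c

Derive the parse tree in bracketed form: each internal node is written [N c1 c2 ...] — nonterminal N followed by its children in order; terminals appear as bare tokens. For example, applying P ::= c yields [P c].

[E [T [T [F [P c]]] ++ [F [P c]]] * [E [T [F [P c]]] % [E [T [F [P c]]]]]]

E
T * E
T ++ F * E
F ++ F * E
P ++ F * E
c ++ F * E
c ++ P * E
c ++ c * E
c ++ c * T % E
c ++ c * F % E
c ++ c * P % E
c ++ c * c % E
c ++ c * c % T
c ++ c * c % F
c ++ c * c % P
c ++ c * c % c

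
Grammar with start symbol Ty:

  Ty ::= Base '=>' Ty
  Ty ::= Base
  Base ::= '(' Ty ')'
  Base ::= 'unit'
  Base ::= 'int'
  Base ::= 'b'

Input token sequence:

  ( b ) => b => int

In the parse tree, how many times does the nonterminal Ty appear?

4

[Ty [Base ( [Ty [Base b]] )] => [Ty [Base b] => [Ty [Base int]]]]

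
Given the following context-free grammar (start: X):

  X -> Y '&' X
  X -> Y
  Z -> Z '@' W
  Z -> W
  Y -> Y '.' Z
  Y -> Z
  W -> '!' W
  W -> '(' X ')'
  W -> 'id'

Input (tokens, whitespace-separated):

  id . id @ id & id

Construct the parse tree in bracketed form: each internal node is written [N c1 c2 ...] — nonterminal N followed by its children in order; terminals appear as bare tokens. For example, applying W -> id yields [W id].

[X [Y [Y [Z [W id]]] . [Z [Z [W id]] @ [W id]]] & [X [Y [Z [W id]]]]]

X
Y & X
Y . Z & X
Z . Z & X
W . Z & X
id . Z & X
id . Z @ W & X
id . W @ W & X
id . id @ W & X
id . id @ id & X
id . id @ id & Y
id . id @ id & Z
id . id @ id & W
id . id @ id & id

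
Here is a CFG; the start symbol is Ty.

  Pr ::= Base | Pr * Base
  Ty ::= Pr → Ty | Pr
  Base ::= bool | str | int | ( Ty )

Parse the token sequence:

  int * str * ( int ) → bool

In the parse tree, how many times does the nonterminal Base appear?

[Ty [Pr [Pr [Pr [Base int]] * [Base str]] * [Base ( [Ty [Pr [Base int]]] )]] → [Ty [Pr [Base bool]]]]

5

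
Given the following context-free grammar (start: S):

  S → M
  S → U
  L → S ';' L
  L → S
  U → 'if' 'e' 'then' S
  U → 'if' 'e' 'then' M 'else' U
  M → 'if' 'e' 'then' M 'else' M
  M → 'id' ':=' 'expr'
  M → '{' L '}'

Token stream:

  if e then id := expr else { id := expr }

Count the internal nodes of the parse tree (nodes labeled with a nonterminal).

[S [M if e then [M id := expr] else [M { [L [S [M id := expr]]] }]]]

7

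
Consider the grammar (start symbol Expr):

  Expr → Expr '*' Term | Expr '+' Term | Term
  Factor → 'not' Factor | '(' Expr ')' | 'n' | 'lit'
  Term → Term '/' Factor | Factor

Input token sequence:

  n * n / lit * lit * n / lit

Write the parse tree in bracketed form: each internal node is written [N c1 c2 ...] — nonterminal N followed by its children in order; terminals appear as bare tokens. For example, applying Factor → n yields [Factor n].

[Expr [Expr [Expr [Expr [Term [Factor n]]] * [Term [Term [Factor n]] / [Factor lit]]] * [Term [Factor lit]]] * [Term [Term [Factor n]] / [Factor lit]]]

Expr
Expr * Term
Expr * Term * Term
Expr * Term * Term * Term
Term * Term * Term * Term
Factor * Term * Term * Term
n * Term * Term * Term
n * Term / Factor * Term * Term
n * Factor / Factor * Term * Term
n * n / Factor * Term * Term
n * n / lit * Term * Term
n * n / lit * Factor * Term
n * n / lit * lit * Term
n * n / lit * lit * Term / Factor
n * n / lit * lit * Factor / Factor
n * n / lit * lit * n / Factor
n * n / lit * lit * n / lit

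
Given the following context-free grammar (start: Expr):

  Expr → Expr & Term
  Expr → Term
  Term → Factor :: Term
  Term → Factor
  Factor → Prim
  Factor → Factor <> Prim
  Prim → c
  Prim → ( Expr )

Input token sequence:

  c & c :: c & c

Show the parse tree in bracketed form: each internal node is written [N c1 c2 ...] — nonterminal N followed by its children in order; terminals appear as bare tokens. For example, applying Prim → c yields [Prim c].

Expr
Expr & Term
Expr & Term & Term
Term & Term & Term
Factor & Term & Term
Prim & Term & Term
c & Term & Term
c & Factor :: Term & Term
c & Prim :: Term & Term
c & c :: Term & Term
c & c :: Factor & Term
c & c :: Prim & Term
c & c :: c & Term
c & c :: c & Factor
c & c :: c & Prim
c & c :: c & c

[Expr [Expr [Expr [Term [Factor [Prim c]]]] & [Term [Factor [Prim c]] :: [Term [Factor [Prim c]]]]] & [Term [Factor [Prim c]]]]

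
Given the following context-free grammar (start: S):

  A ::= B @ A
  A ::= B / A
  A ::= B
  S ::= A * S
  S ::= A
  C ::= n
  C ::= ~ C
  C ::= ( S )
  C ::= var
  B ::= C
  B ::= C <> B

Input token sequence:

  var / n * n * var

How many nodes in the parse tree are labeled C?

4

[S [A [B [C var]] / [A [B [C n]]]] * [S [A [B [C n]]] * [S [A [B [C var]]]]]]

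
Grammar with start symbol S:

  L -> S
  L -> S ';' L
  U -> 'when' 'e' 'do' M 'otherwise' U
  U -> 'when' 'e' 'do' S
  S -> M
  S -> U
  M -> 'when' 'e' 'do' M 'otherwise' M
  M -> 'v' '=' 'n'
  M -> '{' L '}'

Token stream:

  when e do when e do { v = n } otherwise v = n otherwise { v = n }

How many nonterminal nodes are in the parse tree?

[S [M when e do [M when e do [M { [L [S [M v = n]]] }] otherwise [M v = n]] otherwise [M { [L [S [M v = n]]] }]]]

12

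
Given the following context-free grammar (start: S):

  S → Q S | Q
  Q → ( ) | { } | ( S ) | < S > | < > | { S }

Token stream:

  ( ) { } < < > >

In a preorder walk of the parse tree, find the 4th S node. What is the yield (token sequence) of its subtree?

[S [Q ( )] [S [Q { }] [S [Q < [S [Q < >]] >]]]]

< >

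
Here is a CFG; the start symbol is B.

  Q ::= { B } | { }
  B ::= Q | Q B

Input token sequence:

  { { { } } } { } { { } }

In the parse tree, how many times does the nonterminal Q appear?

6

[B [Q { [B [Q { [B [Q { }]] }]] }] [B [Q { }] [B [Q { [B [Q { }]] }]]]]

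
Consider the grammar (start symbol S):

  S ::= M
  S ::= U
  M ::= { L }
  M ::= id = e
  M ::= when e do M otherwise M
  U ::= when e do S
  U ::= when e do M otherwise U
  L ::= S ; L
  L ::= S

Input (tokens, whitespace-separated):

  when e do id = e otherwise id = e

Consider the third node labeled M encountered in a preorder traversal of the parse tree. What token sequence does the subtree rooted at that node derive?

id = e

[S [M when e do [M id = e] otherwise [M id = e]]]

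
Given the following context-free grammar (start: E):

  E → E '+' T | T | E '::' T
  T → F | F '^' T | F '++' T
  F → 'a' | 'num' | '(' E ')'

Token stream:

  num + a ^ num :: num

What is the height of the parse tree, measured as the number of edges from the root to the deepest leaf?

[E [E [E [T [F num]]] + [T [F a] ^ [T [F num]]]] :: [T [F num]]]

5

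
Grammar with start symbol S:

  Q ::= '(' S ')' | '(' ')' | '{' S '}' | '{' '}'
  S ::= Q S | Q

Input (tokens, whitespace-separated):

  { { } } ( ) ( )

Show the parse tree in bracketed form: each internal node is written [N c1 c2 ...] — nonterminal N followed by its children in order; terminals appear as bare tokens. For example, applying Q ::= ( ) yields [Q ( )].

S
Q S
{ S } S
{ Q } S
{ { } } S
{ { } } Q S
{ { } } ( ) S
{ { } } ( ) Q
{ { } } ( ) ( )

[S [Q { [S [Q { }]] }] [S [Q ( )] [S [Q ( )]]]]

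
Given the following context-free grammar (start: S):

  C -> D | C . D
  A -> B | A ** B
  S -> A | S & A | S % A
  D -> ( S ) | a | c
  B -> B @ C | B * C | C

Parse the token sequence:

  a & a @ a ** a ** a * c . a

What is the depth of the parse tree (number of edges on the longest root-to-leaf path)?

[S [S [A [B [C [D a]]]]] & [A [A [A [B [B [C [D a]]] @ [C [D a]]]] ** [B [C [D a]]]] ** [B [B [C [D a]]] * [C [C [D c]] . [D a]]]]]

8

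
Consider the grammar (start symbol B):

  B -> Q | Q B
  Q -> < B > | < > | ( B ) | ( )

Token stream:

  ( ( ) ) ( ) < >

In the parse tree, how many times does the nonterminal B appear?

4

[B [Q ( [B [Q ( )]] )] [B [Q ( )] [B [Q < >]]]]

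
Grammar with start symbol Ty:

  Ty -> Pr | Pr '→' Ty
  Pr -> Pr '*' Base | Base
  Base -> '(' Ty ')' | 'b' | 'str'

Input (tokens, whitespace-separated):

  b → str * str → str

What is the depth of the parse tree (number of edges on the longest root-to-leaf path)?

[Ty [Pr [Base b]] → [Ty [Pr [Pr [Base str]] * [Base str]] → [Ty [Pr [Base str]]]]]

5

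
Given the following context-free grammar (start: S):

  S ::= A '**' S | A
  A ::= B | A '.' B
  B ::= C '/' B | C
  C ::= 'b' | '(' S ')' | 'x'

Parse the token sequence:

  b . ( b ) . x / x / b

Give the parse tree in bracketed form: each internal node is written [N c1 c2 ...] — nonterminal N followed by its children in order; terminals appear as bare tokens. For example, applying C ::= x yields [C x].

S
A
A . B
A . B . B
B . B . B
C . B . B
b . B . B
b . C . B
b . ( S ) . B
b . ( A ) . B
b . ( B ) . B
b . ( C ) . B
b . ( b ) . B
b . ( b ) . C / B
b . ( b ) . x / B
b . ( b ) . x / C / B
b . ( b ) . x / x / B
b . ( b ) . x / x / C
b . ( b ) . x / x / b

[S [A [A [A [B [C b]]] . [B [C ( [S [A [B [C b]]]] )]]] . [B [C x] / [B [C x] / [B [C b]]]]]]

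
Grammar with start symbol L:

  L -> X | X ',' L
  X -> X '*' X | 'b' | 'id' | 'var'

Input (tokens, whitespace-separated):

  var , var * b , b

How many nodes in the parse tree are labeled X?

[L [X var] , [L [X [X var] * [X b]] , [L [X b]]]]

5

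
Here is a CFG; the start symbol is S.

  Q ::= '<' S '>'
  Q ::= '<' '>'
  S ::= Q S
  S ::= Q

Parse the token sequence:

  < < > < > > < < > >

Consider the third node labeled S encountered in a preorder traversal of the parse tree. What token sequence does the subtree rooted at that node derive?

[S [Q < [S [Q < >] [S [Q < >]]] >] [S [Q < [S [Q < >]] >]]]

< >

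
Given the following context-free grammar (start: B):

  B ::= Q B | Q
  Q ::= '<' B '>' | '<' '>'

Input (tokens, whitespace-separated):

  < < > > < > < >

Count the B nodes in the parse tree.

4

[B [Q < [B [Q < >]] >] [B [Q < >] [B [Q < >]]]]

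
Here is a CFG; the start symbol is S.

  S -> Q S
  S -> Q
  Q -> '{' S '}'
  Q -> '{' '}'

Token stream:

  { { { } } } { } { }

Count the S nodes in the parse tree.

[S [Q { [S [Q { [S [Q { }]] }]] }] [S [Q { }] [S [Q { }]]]]

5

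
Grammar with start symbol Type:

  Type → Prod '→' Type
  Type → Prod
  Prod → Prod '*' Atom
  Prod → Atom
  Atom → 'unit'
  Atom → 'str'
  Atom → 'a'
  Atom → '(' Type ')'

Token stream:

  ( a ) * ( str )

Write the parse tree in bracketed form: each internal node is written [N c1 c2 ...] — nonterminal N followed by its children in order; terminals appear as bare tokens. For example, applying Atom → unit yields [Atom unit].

Type
Prod
Prod * Atom
Atom * Atom
( Type ) * Atom
( Prod ) * Atom
( Atom ) * Atom
( a ) * Atom
( a ) * ( Type )
( a ) * ( Prod )
( a ) * ( Atom )
( a ) * ( str )

[Type [Prod [Prod [Atom ( [Type [Prod [Atom a]]] )]] * [Atom ( [Type [Prod [Atom str]]] )]]]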